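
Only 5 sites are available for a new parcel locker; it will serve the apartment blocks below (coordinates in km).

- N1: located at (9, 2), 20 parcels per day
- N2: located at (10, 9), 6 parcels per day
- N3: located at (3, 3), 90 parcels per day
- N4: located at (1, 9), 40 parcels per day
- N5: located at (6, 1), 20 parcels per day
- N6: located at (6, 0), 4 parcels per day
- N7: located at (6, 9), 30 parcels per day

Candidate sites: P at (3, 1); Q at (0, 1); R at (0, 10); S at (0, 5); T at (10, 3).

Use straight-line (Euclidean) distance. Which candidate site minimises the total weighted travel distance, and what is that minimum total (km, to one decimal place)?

P, total 1024.3 km

Total weighted distance at each candidate:
  P (3, 1): total = 1024.3
  Q (0, 1): total = 1349.3
  R (0, 10): total = 1488.6
  S (0, 5): total = 1135.6
  T (10, 3): total = 1452.7
Minimum is at P with total 1024.3 km.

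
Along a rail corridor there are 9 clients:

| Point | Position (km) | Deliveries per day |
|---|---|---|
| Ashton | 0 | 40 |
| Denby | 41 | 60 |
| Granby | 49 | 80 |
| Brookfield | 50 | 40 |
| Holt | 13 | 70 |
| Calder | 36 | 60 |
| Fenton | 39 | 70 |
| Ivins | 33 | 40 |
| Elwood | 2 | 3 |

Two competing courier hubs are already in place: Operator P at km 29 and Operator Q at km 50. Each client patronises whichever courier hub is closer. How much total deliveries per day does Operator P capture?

283

The indifferent point is the midpoint (29+50)/2 = 39.5; clients left of it (closer to Operator P at 29) go to Operator P, those right go to Operator Q.
  Ashton at 0 (w=40) → Operator P
  Elwood at 2 (w=3) → Operator P
  Holt at 13 (w=70) → Operator P
  Ivins at 33 (w=40) → Operator P
  Calder at 36 (w=60) → Operator P
  Fenton at 39 (w=70) → Operator P
  Denby at 41 (w=60) → Operator Q
  Granby at 49 (w=80) → Operator Q
  Brookfield at 50 (w=40) → Operator Q
Operator P captures 283; Operator Q captures 180.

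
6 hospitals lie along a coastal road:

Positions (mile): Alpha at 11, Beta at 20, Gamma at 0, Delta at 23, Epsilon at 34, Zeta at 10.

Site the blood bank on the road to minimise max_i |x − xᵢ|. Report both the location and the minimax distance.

location 17, max distance 17

The 1-center on a line is the midpoint of the two extreme points: leftmost at 0, rightmost at 34.
Optimal location = (0 + 34)/2 = 17; maximum distance = (34 − 0)/2 = 17.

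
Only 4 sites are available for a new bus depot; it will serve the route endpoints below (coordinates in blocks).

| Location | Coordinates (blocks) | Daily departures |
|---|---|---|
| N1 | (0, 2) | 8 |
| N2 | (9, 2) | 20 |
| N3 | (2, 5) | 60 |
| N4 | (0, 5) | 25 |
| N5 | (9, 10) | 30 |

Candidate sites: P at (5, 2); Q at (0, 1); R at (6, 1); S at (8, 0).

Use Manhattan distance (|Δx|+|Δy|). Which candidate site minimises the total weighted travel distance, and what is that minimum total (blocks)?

P, total 1040 blocks

Total weighted distance at each candidate:
  P (5, 2): total = 1040
  Q (0, 1): total = 1208
  R (6, 1): total = 1226
  S (8, 0): total = 1455
Minimum is at P with total 1040 blocks.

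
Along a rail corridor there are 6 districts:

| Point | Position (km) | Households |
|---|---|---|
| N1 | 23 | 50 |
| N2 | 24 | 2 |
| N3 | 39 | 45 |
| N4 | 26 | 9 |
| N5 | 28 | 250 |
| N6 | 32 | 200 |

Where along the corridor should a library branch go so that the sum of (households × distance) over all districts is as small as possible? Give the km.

For a sum of weighted absolute distances on a line, the optimum is the weighted median (not the mean). Total weight W = 556; half-weight = 278.
Sort by position and accumulate weight:
  km 23 (N1, w=50) → cum 50
  km 24 (N2, w=2) → cum 52
  km 26 (N4, w=9) → cum 61
  km 28 (N5, w=250) → cum 311  ≥ 278 → median here
  km 32 (N6, w=200) → cum 511
  km 39 (N3, w=45) → cum 556
Optimal location: km 28.

x = 28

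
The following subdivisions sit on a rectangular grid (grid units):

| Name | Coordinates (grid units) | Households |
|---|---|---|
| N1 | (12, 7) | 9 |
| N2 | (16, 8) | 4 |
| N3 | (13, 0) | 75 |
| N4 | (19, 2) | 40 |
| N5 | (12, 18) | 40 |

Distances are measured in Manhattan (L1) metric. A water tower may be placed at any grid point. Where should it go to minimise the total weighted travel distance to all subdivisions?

(13, 2)

Manhattan distance separates: Σwᵢ(|x−xᵢ|+|y−yᵢ|) = Σwᵢ|x−xᵢ| + Σwᵢ|y−yᵢ|, so x and y are optimised independently as 1-D weighted medians.
Total weight W = 168; half = 84.
x-coordinate, sorted with cumulative weight:
  x=12 (N1, w=9) cum 9
  x=12 (N5, w=40) cum 49
  x=13 (N3, w=75) cum 124  ← median
  x=16 (N2, w=4) cum 128
  x=19 (N4, w=40) cum 168
⇒ x* = 13
y-coordinate, sorted with cumulative weight:
  y=0 (N3, w=75) cum 75
  y=2 (N4, w=40) cum 115  ← median
  y=7 (N1, w=9) cum 124
  y=8 (N2, w=4) cum 128
  y=18 (N5, w=40) cum 168
⇒ y* = 2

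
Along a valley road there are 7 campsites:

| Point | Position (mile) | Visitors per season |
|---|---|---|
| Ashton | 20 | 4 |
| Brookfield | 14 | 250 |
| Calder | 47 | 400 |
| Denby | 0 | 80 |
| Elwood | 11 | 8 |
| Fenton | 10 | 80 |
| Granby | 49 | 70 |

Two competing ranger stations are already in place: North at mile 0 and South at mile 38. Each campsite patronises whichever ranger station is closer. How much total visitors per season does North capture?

418

The indifferent point is the midpoint (0+38)/2 = 19; campsites left of it (closer to North at 0) go to North, those right go to South.
  Denby at 0 (w=80) → North
  Fenton at 10 (w=80) → North
  Elwood at 11 (w=8) → North
  Brookfield at 14 (w=250) → North
  Ashton at 20 (w=4) → South
  Calder at 47 (w=400) → South
  Granby at 49 (w=70) → South
North captures 418; South captures 474.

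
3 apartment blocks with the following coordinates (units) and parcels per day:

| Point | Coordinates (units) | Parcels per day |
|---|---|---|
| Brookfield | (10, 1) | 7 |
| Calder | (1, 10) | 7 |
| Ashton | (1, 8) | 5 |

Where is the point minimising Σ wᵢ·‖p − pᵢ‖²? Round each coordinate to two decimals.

(4.32, 6.16)

The minimiser of Σwᵢ‖p−pᵢ‖² is the weighted centroid p* = (Σwᵢpᵢ)/(Σwᵢ).
Σwᵢ = 19.
Σwᵢxᵢ = 7·10 + 7·1 + 5·1 = 82.
Σwᵢyᵢ = 7·1 + 7·10 + 5·8 = 117.
x* = 82/19 = 4.32, y* = 117/19 = 6.16.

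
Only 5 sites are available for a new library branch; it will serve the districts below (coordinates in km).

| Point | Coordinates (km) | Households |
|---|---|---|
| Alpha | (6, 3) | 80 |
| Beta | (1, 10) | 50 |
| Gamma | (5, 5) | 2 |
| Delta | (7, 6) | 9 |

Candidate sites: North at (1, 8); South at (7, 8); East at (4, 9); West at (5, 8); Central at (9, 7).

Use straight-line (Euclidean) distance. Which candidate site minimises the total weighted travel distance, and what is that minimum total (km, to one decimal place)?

West, total 663.0 km

Total weighted distance at each candidate:
  North (1, 8): total = 732.6
  South (7, 8): total = 749.4
  East (4, 9): total = 710.5
  West (5, 8): total = 663.0
  Central (9, 7): total = 856.3
Minimum is at West with total 663.0 km.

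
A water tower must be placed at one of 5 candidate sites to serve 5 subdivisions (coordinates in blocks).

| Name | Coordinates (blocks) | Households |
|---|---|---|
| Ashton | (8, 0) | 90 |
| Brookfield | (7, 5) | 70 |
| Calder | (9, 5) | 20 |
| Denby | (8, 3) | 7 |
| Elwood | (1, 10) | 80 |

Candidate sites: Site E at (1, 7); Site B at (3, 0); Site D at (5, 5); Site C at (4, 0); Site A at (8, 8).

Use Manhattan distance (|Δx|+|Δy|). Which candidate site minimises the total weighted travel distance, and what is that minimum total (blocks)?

Total weighted distance at each candidate:
  Site E (1, 7): total = 2337
  Site B (3, 0): total = 2316
  Site D (5, 5): total = 1695
  Site C (4, 0): total = 2209
  Site A (8, 8): total = 1835
Minimum is at Site D with total 1695 blocks.

Site D, total 1695 blocks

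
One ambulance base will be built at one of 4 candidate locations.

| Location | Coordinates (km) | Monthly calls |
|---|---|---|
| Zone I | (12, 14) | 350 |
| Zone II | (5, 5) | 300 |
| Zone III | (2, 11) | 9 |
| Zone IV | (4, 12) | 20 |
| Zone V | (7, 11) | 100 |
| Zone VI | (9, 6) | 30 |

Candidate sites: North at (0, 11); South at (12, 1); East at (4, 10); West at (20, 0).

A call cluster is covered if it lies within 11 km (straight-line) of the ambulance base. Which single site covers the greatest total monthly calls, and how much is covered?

East, covering 809

Coverage radius r = 11 km; a point is covered iff (Δx)²+(Δy)² ≤ 11² = 121.
  North (0, 11): covers {Zone II, Zone III, Zone IV, Zone V, Zone VI} → 459
  South (12, 1): covers {Zone II, Zone VI} → 330
  East (4, 10): covers {Zone I, Zone II, Zone III, Zone IV, Zone V, Zone VI} → 809
  West (20, 0): covers {none} → 0
Maximum coverage at East: 809 monthly calls.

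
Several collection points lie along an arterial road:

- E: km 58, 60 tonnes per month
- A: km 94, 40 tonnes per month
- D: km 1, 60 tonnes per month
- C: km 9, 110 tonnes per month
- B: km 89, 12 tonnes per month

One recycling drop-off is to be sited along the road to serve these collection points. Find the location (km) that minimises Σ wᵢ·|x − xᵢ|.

For a sum of weighted absolute distances on a line, the optimum is the weighted median (not the mean). Total weight W = 282; half-weight = 141.
Sort by position and accumulate weight:
  km 1 (D, w=60) → cum 60
  km 9 (C, w=110) → cum 170  ≥ 141 → median here
  km 58 (E, w=60) → cum 230
  km 89 (B, w=12) → cum 242
  km 94 (A, w=40) → cum 282
Optimal location: km 9.

x = 9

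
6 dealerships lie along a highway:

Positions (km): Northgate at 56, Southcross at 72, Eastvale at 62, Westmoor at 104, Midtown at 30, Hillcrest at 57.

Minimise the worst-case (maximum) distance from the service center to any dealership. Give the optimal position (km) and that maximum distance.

location 67, max distance 37

The 1-center on a line is the midpoint of the two extreme points: leftmost at 30, rightmost at 104.
Optimal location = (30 + 104)/2 = 67; maximum distance = (104 − 30)/2 = 37.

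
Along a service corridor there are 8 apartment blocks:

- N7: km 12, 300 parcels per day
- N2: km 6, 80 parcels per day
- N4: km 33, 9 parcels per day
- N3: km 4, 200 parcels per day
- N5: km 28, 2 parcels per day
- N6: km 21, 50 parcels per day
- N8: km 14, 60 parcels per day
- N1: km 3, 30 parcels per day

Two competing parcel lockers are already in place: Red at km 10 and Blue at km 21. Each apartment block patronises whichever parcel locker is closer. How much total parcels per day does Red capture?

The indifferent point is the midpoint (10+21)/2 = 15.5; apartment blocks left of it (closer to Red at 10) go to Red, those right go to Blue.
  N1 at 3 (w=30) → Red
  N3 at 4 (w=200) → Red
  N2 at 6 (w=80) → Red
  N7 at 12 (w=300) → Red
  N8 at 14 (w=60) → Red
  N6 at 21 (w=50) → Blue
  N5 at 28 (w=2) → Blue
  N4 at 33 (w=9) → Blue
Red captures 670; Blue captures 61.

670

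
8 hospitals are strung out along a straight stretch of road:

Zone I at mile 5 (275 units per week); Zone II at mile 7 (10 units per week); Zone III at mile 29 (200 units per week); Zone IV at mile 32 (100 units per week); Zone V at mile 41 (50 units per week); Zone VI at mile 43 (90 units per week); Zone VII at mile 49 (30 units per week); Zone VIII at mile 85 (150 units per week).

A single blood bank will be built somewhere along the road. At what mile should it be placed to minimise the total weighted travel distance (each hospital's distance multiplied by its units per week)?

For a sum of weighted absolute distances on a line, the optimum is the weighted median (not the mean). Total weight W = 905; half-weight = 452.5.
Sort by position and accumulate weight:
  mile 5 (Zone I, w=275) → cum 275
  mile 7 (Zone II, w=10) → cum 285
  mile 29 (Zone III, w=200) → cum 485  ≥ 452.5 → median here
  mile 32 (Zone IV, w=100) → cum 585
  mile 41 (Zone V, w=50) → cum 635
  mile 43 (Zone VI, w=90) → cum 725
  mile 49 (Zone VII, w=30) → cum 755
  mile 85 (Zone VIII, w=150) → cum 905
Optimal location: mile 29.

x = 29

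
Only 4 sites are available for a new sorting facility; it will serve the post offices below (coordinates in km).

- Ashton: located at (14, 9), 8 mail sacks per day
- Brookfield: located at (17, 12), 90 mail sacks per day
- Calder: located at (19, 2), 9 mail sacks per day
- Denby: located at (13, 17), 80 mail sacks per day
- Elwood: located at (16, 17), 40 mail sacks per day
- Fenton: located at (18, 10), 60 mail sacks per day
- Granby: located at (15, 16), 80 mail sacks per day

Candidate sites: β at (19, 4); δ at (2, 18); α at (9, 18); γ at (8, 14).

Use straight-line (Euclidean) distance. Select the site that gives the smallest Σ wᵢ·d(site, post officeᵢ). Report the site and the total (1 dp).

Total weighted distance at each candidate:
  β (19, 4): total = 3872.7
  δ (2, 18): total = 5354.7
  α (9, 18): total = 2993.3
  γ (8, 14): total = 3075.6
Minimum is at α with total 2993.3 km.

α, total 2993.3 km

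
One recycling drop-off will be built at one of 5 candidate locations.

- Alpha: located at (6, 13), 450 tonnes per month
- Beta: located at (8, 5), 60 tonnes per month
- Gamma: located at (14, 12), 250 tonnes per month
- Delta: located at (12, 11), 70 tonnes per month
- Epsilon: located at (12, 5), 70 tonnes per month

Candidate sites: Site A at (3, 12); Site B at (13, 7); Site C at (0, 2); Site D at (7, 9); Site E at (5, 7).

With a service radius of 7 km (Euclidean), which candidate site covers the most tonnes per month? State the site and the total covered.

Coverage radius r = 7 km; a point is covered iff (Δx)²+(Δy)² ≤ 7² = 49.
  Site A (3, 12): covers {Alpha} → 450
  Site B (13, 7): covers {Beta, Gamma, Delta, Epsilon} → 450
  Site C (0, 2): covers {none} → 0
  Site D (7, 9): covers {Alpha, Beta, Delta, Epsilon} → 650
  Site E (5, 7): covers {Alpha, Beta} → 510
Maximum coverage at Site D: 650 tonnes per month.

Site D, covering 650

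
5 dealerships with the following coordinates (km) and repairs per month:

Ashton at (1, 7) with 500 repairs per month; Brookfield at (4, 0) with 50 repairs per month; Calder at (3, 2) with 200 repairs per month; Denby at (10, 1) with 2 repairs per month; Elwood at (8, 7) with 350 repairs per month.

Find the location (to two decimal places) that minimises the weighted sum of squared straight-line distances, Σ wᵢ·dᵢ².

(3.74, 5.76)

The minimiser of Σwᵢ‖p−pᵢ‖² is the weighted centroid p* = (Σwᵢpᵢ)/(Σwᵢ).
Σwᵢ = 1102.
Σwᵢxᵢ = 500·1 + 50·4 + 200·3 + 2·10 + 350·8 = 4120.
Σwᵢyᵢ = 500·7 + 50·0 + 200·2 + 2·1 + 350·7 = 6352.
x* = 4120/1102 = 3.74, y* = 6352/1102 = 5.76.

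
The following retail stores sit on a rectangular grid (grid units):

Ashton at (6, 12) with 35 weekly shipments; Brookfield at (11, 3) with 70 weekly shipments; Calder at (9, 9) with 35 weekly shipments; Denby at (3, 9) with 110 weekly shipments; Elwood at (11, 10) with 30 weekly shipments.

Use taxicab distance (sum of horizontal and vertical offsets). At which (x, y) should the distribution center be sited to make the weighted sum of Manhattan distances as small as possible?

(6, 9)

Manhattan distance separates: Σwᵢ(|x−xᵢ|+|y−yᵢ|) = Σwᵢ|x−xᵢ| + Σwᵢ|y−yᵢ|, so x and y are optimised independently as 1-D weighted medians.
Total weight W = 280; half = 140.
x-coordinate, sorted with cumulative weight:
  x=3 (Denby, w=110) cum 110
  x=6 (Ashton, w=35) cum 145  ← median
  x=9 (Calder, w=35) cum 180
  x=11 (Brookfield, w=70) cum 250
  x=11 (Elwood, w=30) cum 280
⇒ x* = 6
y-coordinate, sorted with cumulative weight:
  y=3 (Brookfield, w=70) cum 70
  y=9 (Calder, w=35) cum 105
  y=9 (Denby, w=110) cum 215  ← median
  y=10 (Elwood, w=30) cum 245
  y=12 (Ashton, w=35) cum 280
⇒ y* = 9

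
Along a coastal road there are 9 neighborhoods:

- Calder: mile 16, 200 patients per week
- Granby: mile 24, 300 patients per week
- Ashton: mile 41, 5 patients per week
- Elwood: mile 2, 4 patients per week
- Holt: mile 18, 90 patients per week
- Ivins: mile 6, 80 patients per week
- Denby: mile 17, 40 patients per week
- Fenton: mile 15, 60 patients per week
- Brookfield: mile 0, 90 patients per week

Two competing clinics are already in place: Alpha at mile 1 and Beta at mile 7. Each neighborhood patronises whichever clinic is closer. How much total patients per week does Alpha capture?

94

The indifferent point is the midpoint (1+7)/2 = 4; neighborhoods left of it (closer to Alpha at 1) go to Alpha, those right go to Beta.
  Brookfield at 0 (w=90) → Alpha
  Elwood at 2 (w=4) → Alpha
  Ivins at 6 (w=80) → Beta
  Fenton at 15 (w=60) → Beta
  Calder at 16 (w=200) → Beta
  Denby at 17 (w=40) → Beta
  Holt at 18 (w=90) → Beta
  Granby at 24 (w=300) → Beta
  Ashton at 41 (w=5) → Beta
Alpha captures 94; Beta captures 775.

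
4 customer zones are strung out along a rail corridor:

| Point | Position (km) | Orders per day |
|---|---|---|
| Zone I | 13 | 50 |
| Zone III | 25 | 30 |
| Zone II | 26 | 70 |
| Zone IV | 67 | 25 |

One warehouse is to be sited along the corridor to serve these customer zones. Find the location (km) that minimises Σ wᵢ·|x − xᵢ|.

x = 26

For a sum of weighted absolute distances on a line, the optimum is the weighted median (not the mean). Total weight W = 175; half-weight = 87.5.
Sort by position and accumulate weight:
  km 13 (Zone I, w=50) → cum 50
  km 25 (Zone III, w=30) → cum 80
  km 26 (Zone II, w=70) → cum 150  ≥ 87.5 → median here
  km 67 (Zone IV, w=25) → cum 175
Optimal location: km 26.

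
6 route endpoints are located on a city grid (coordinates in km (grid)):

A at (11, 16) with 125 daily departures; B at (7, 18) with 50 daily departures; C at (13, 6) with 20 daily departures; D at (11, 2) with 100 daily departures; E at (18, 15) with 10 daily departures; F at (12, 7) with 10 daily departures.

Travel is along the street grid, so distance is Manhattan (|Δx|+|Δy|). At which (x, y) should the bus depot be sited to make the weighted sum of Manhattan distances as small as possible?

(11, 16)

Manhattan distance separates: Σwᵢ(|x−xᵢ|+|y−yᵢ|) = Σwᵢ|x−xᵢ| + Σwᵢ|y−yᵢ|, so x and y are optimised independently as 1-D weighted medians.
Total weight W = 315; half = 157.5.
x-coordinate, sorted with cumulative weight:
  x=7 (B, w=50) cum 50
  x=11 (A, w=125) cum 175  ← median
  x=11 (D, w=100) cum 275
  x=12 (F, w=10) cum 285
  x=13 (C, w=20) cum 305
  x=18 (E, w=10) cum 315
⇒ x* = 11
y-coordinate, sorted with cumulative weight:
  y=2 (D, w=100) cum 100
  y=6 (C, w=20) cum 120
  y=7 (F, w=10) cum 130
  y=15 (E, w=10) cum 140
  y=16 (A, w=125) cum 265  ← median
  y=18 (B, w=50) cum 315
⇒ y* = 16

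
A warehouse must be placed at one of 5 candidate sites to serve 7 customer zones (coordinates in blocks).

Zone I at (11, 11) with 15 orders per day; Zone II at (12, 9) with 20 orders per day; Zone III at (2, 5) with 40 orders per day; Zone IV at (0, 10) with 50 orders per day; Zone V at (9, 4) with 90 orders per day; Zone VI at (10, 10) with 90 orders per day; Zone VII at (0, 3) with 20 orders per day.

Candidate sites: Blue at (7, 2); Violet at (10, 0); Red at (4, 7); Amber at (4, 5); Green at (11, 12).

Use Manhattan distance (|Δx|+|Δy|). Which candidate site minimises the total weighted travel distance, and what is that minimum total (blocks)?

Total weighted distance at each candidate:
  Blue (7, 2): total = 3015
  Violet (10, 0): total = 3530
  Red (4, 7): total = 2565
  Amber (4, 5): total = 2615
  Green (11, 12): total = 2955
Minimum is at Red with total 2565 blocks.

Red, total 2565 blocks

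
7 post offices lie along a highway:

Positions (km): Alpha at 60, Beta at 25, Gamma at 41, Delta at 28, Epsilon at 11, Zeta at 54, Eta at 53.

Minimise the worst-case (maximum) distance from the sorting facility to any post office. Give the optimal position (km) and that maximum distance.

location 35.5, max distance 24.5

The 1-center on a line is the midpoint of the two extreme points: leftmost at 11, rightmost at 60.
Optimal location = (11 + 60)/2 = 35.5; maximum distance = (60 − 11)/2 = 24.5.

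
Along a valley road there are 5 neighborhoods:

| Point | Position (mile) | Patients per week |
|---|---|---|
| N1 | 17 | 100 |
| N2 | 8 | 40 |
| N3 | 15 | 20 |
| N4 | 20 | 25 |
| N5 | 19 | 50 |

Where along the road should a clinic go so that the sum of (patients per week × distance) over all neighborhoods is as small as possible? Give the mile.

For a sum of weighted absolute distances on a line, the optimum is the weighted median (not the mean). Total weight W = 235; half-weight = 117.5.
Sort by position and accumulate weight:
  mile 8 (N2, w=40) → cum 40
  mile 15 (N3, w=20) → cum 60
  mile 17 (N1, w=100) → cum 160  ≥ 117.5 → median here
  mile 19 (N5, w=50) → cum 210
  mile 20 (N4, w=25) → cum 235
Optimal location: mile 17.

x = 17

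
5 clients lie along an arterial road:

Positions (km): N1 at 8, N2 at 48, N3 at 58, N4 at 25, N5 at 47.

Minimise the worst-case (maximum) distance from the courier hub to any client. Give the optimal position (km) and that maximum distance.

location 33, max distance 25

The 1-center on a line is the midpoint of the two extreme points: leftmost at 8, rightmost at 58.
Optimal location = (8 + 58)/2 = 33; maximum distance = (58 − 8)/2 = 25.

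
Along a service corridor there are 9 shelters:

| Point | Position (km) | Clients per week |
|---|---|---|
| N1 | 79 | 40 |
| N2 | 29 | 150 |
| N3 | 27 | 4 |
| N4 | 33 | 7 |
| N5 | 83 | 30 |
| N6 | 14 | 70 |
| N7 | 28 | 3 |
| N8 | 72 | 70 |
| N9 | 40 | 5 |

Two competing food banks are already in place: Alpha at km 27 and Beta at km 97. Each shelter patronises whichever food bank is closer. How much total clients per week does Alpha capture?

The indifferent point is the midpoint (27+97)/2 = 62; shelters left of it (closer to Alpha at 27) go to Alpha, those right go to Beta.
  N6 at 14 (w=70) → Alpha
  N3 at 27 (w=4) → Alpha
  N7 at 28 (w=3) → Alpha
  N2 at 29 (w=150) → Alpha
  N4 at 33 (w=7) → Alpha
  N9 at 40 (w=5) → Alpha
  N8 at 72 (w=70) → Beta
  N1 at 79 (w=40) → Beta
  N5 at 83 (w=30) → Beta
Alpha captures 239; Beta captures 140.

239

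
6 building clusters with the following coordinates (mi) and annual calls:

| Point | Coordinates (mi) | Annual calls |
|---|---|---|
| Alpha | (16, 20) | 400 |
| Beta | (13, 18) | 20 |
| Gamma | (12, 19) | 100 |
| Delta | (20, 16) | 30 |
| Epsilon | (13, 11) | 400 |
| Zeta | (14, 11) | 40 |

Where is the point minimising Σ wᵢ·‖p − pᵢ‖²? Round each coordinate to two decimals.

The minimiser of Σwᵢ‖p−pᵢ‖² is the weighted centroid p* = (Σwᵢpᵢ)/(Σwᵢ).
Σwᵢ = 990.
Σwᵢxᵢ = 400·16 + 20·13 + 100·12 + 30·20 + 400·13 + 40·14 = 14220.
Σwᵢyᵢ = 400·20 + 20·18 + 100·19 + 30·16 + 400·11 + 40·11 = 15580.
x* = 14220/990 = 14.36, y* = 15580/990 = 15.74.

(14.36, 15.74)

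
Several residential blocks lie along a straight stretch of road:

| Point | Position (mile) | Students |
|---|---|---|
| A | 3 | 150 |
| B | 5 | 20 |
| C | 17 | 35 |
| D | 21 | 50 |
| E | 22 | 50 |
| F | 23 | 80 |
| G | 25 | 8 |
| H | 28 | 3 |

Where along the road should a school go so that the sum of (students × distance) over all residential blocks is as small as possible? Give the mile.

x = 17

For a sum of weighted absolute distances on a line, the optimum is the weighted median (not the mean). Total weight W = 396; half-weight = 198.
Sort by position and accumulate weight:
  mile 3 (A, w=150) → cum 150
  mile 5 (B, w=20) → cum 170
  mile 17 (C, w=35) → cum 205  ≥ 198 → median here
  mile 21 (D, w=50) → cum 255
  mile 22 (E, w=50) → cum 305
  mile 23 (F, w=80) → cum 385
  mile 25 (G, w=8) → cum 393
  mile 28 (H, w=3) → cum 396
Optimal location: mile 17.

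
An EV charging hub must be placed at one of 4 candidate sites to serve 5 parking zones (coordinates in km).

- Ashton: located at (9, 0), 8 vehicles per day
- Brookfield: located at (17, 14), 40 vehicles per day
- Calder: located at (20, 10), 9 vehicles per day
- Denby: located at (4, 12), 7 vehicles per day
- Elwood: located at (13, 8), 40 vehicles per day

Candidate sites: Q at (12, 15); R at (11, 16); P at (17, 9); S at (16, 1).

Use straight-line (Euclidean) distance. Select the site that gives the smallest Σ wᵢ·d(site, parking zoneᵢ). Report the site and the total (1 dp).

P, total 583.1 km

Total weighted distance at each candidate:
  Q (12, 15): total = 753.9
  R (11, 16): total = 865.6
  P (17, 9): total = 583.1
  S (16, 1): total = 1085.3
Minimum is at P with total 583.1 km.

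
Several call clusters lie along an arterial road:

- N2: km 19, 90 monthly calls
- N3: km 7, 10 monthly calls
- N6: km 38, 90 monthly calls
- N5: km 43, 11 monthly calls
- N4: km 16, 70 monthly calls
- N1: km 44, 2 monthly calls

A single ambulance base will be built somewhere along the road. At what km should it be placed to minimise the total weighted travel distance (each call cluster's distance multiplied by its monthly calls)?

x = 19

For a sum of weighted absolute distances on a line, the optimum is the weighted median (not the mean). Total weight W = 273; half-weight = 136.5.
Sort by position and accumulate weight:
  km 7 (N3, w=10) → cum 10
  km 16 (N4, w=70) → cum 80
  km 19 (N2, w=90) → cum 170  ≥ 136.5 → median here
  km 38 (N6, w=90) → cum 260
  km 43 (N5, w=11) → cum 271
  km 44 (N1, w=2) → cum 273
Optimal location: km 19.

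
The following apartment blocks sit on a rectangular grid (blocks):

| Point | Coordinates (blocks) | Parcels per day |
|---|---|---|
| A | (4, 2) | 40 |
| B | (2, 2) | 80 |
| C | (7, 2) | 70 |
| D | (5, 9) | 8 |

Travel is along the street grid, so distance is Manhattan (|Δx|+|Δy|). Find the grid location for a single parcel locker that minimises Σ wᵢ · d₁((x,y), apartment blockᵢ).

(4, 2)

Manhattan distance separates: Σwᵢ(|x−xᵢ|+|y−yᵢ|) = Σwᵢ|x−xᵢ| + Σwᵢ|y−yᵢ|, so x and y are optimised independently as 1-D weighted medians.
Total weight W = 198; half = 99.
x-coordinate, sorted with cumulative weight:
  x=2 (B, w=80) cum 80
  x=4 (A, w=40) cum 120  ← median
  x=5 (D, w=8) cum 128
  x=7 (C, w=70) cum 198
⇒ x* = 4
y-coordinate, sorted with cumulative weight:
  y=2 (A, w=40) cum 40
  y=2 (B, w=80) cum 120  ← median
  y=2 (C, w=70) cum 190
  y=9 (D, w=8) cum 198
⇒ y* = 2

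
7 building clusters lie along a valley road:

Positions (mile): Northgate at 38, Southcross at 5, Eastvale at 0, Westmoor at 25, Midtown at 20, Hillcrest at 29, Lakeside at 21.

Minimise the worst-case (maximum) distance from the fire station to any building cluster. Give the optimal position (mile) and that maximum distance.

The 1-center on a line is the midpoint of the two extreme points: leftmost at 0, rightmost at 38.
Optimal location = (0 + 38)/2 = 19; maximum distance = (38 − 0)/2 = 19.

location 19, max distance 19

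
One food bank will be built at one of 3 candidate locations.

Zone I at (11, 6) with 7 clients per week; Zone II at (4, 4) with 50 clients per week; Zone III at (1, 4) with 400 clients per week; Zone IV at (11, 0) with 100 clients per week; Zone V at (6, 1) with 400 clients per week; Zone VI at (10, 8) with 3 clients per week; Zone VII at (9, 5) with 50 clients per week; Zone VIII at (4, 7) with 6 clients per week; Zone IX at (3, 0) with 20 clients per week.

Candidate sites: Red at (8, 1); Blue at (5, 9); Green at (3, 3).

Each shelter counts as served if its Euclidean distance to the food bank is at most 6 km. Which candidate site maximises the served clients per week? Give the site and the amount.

Coverage radius r = 6 km; a point is covered iff (Δx)²+(Δy)² ≤ 6² = 36.
  Red (8, 1): covers {Zone I, Zone II, Zone IV, Zone V, Zone VII, Zone IX} → 627
  Blue (5, 9): covers {Zone II, Zone VI, Zone VII, Zone VIII} → 109
  Green (3, 3): covers {Zone II, Zone III, Zone V, Zone VIII, Zone IX} → 876
Maximum coverage at Green: 876 clients per week.

Green, covering 876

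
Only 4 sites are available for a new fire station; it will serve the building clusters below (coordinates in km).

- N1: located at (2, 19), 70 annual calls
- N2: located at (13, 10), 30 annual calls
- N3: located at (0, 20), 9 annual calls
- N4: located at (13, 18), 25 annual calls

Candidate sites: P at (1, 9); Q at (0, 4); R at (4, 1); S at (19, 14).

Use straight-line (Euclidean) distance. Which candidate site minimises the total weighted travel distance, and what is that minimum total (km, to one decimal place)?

P, total 1539.1 km

Total weighted distance at each candidate:
  P (1, 9): total = 1539.1
  Q (0, 4): total = 2110.5
  R (4, 1): total = 2305.2
  S (19, 14): total = 1816.3
Minimum is at P with total 1539.1 km.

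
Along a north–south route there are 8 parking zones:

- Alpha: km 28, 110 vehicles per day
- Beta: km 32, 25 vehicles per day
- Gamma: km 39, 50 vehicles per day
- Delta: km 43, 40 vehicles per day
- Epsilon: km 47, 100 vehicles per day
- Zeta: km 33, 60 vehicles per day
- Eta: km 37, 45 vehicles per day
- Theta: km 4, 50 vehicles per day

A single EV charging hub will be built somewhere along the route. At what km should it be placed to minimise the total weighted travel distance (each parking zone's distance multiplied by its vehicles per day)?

For a sum of weighted absolute distances on a line, the optimum is the weighted median (not the mean). Total weight W = 480; half-weight = 240.
Sort by position and accumulate weight:
  km 4 (Theta, w=50) → cum 50
  km 28 (Alpha, w=110) → cum 160
  km 32 (Beta, w=25) → cum 185
  km 33 (Zeta, w=60) → cum 245  ≥ 240 → median here
  km 37 (Eta, w=45) → cum 290
  km 39 (Gamma, w=50) → cum 340
  km 43 (Delta, w=40) → cum 380
  km 47 (Epsilon, w=100) → cum 480
Optimal location: km 33.

x = 33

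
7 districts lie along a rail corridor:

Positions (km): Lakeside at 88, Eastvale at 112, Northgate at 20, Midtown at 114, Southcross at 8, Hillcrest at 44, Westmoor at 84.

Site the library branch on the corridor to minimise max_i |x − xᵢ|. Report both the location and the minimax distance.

location 61, max distance 53

The 1-center on a line is the midpoint of the two extreme points: leftmost at 8, rightmost at 114.
Optimal location = (8 + 114)/2 = 61; maximum distance = (114 − 8)/2 = 53.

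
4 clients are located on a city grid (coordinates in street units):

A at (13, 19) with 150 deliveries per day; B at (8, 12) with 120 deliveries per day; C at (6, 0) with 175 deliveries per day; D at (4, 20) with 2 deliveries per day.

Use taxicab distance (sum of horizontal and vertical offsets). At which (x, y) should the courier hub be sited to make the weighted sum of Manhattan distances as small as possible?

(8, 12)

Manhattan distance separates: Σwᵢ(|x−xᵢ|+|y−yᵢ|) = Σwᵢ|x−xᵢ| + Σwᵢ|y−yᵢ|, so x and y are optimised independently as 1-D weighted medians.
Total weight W = 447; half = 223.5.
x-coordinate, sorted with cumulative weight:
  x=4 (D, w=2) cum 2
  x=6 (C, w=175) cum 177
  x=8 (B, w=120) cum 297  ← median
  x=13 (A, w=150) cum 447
⇒ x* = 8
y-coordinate, sorted with cumulative weight:
  y=0 (C, w=175) cum 175
  y=12 (B, w=120) cum 295  ← median
  y=19 (A, w=150) cum 445
  y=20 (D, w=2) cum 447
⇒ y* = 12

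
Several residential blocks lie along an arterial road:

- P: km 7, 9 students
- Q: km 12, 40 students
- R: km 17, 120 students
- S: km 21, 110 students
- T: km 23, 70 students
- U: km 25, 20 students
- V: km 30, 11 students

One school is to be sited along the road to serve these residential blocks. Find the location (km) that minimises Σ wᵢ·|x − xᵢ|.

For a sum of weighted absolute distances on a line, the optimum is the weighted median (not the mean). Total weight W = 380; half-weight = 190.
Sort by position and accumulate weight:
  km 7 (P, w=9) → cum 9
  km 12 (Q, w=40) → cum 49
  km 17 (R, w=120) → cum 169
  km 21 (S, w=110) → cum 279  ≥ 190 → median here
  km 23 (T, w=70) → cum 349
  km 25 (U, w=20) → cum 369
  km 30 (V, w=11) → cum 380
Optimal location: km 21.

x = 21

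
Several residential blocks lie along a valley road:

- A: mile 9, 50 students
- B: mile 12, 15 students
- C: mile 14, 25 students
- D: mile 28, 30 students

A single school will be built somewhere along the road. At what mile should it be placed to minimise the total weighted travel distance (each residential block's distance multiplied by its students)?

For a sum of weighted absolute distances on a line, the optimum is the weighted median (not the mean). Total weight W = 120; half-weight = 60.
Sort by position and accumulate weight:
  mile 9 (A, w=50) → cum 50
  mile 12 (B, w=15) → cum 65  ≥ 60 → median here
  mile 14 (C, w=25) → cum 90
  mile 28 (D, w=30) → cum 120
Optimal location: mile 12.

x = 12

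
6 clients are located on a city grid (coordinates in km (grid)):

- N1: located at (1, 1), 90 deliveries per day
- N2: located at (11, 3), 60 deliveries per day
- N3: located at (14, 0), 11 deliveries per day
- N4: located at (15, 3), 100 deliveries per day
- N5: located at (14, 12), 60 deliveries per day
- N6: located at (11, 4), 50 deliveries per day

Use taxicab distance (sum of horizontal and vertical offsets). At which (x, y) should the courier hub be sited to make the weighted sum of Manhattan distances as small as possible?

(11, 3)

Manhattan distance separates: Σwᵢ(|x−xᵢ|+|y−yᵢ|) = Σwᵢ|x−xᵢ| + Σwᵢ|y−yᵢ|, so x and y are optimised independently as 1-D weighted medians.
Total weight W = 371; half = 185.5.
x-coordinate, sorted with cumulative weight:
  x=1 (N1, w=90) cum 90
  x=11 (N2, w=60) cum 150
  x=11 (N6, w=50) cum 200  ← median
  x=14 (N3, w=11) cum 211
  x=14 (N5, w=60) cum 271
  x=15 (N4, w=100) cum 371
⇒ x* = 11
y-coordinate, sorted with cumulative weight:
  y=0 (N3, w=11) cum 11
  y=1 (N1, w=90) cum 101
  y=3 (N2, w=60) cum 161
  y=3 (N4, w=100) cum 261  ← median
  y=4 (N6, w=50) cum 311
  y=12 (N5, w=60) cum 371
⇒ y* = 3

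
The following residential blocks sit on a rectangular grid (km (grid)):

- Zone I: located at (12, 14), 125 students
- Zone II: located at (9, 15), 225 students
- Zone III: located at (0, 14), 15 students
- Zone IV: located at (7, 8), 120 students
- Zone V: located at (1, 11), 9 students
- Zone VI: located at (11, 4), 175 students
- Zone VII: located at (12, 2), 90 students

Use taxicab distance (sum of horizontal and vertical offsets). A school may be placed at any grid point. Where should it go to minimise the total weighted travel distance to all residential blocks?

Manhattan distance separates: Σwᵢ(|x−xᵢ|+|y−yᵢ|) = Σwᵢ|x−xᵢ| + Σwᵢ|y−yᵢ|, so x and y are optimised independently as 1-D weighted medians.
Total weight W = 759; half = 379.5.
x-coordinate, sorted with cumulative weight:
  x=0 (Zone III, w=15) cum 15
  x=1 (Zone V, w=9) cum 24
  x=7 (Zone IV, w=120) cum 144
  x=9 (Zone II, w=225) cum 369
  x=11 (Zone VI, w=175) cum 544  ← median
  x=12 (Zone I, w=125) cum 669
  x=12 (Zone VII, w=90) cum 759
⇒ x* = 11
y-coordinate, sorted with cumulative weight:
  y=2 (Zone VII, w=90) cum 90
  y=4 (Zone VI, w=175) cum 265
  y=8 (Zone IV, w=120) cum 385  ← median
  y=11 (Zone V, w=9) cum 394
  y=14 (Zone I, w=125) cum 519
  y=14 (Zone III, w=15) cum 534
  y=15 (Zone II, w=225) cum 759
⇒ y* = 8

(11, 8)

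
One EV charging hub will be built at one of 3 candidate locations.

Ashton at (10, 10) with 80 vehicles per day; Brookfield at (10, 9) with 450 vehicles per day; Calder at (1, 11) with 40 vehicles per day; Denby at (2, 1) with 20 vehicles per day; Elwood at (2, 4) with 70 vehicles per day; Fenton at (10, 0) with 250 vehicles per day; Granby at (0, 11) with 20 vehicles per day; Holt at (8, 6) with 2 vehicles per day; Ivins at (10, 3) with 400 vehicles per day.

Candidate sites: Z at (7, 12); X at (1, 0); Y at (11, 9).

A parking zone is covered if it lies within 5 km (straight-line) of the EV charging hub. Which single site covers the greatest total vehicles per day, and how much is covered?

Coverage radius r = 5 km; a point is covered iff (Δx)²+(Δy)² ≤ 5² = 25.
  Z (7, 12): covers {Ashton, Brookfield} → 530
  X (1, 0): covers {Denby, Elwood} → 90
  Y (11, 9): covers {Ashton, Brookfield, Holt} → 532
Maximum coverage at Y: 532 vehicles per day.

Y, covering 532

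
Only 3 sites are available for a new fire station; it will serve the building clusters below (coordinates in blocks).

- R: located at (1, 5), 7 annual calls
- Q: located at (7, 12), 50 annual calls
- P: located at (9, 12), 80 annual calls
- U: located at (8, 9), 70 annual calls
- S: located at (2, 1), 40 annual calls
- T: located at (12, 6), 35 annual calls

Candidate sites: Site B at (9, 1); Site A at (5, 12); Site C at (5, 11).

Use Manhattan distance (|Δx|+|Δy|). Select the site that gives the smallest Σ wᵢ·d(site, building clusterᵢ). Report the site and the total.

Site C, total 1910 blocks

Total weighted distance at each candidate:
  Site B (9, 1): total = 2804
  Site A (5, 12): total = 1932
  Site C (5, 11): total = 1910
Minimum is at Site C with total 1910 blocks.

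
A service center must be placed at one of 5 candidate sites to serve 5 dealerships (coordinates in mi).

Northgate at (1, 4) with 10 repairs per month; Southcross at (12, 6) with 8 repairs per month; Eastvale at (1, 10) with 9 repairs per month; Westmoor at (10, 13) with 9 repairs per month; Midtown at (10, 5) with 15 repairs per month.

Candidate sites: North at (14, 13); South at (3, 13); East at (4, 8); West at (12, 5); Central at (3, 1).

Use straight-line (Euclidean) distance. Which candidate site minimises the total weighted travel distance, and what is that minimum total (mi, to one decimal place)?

East, total 319.3 mi

Total weighted distance at each candidate:
  North (14, 13): total = 506.6
  South (3, 13): total = 438.3
  East (4, 8): total = 319.3
  West (12, 5): total = 331.4
  Central (3, 1): total = 447.4
Minimum is at East with total 319.3 mi.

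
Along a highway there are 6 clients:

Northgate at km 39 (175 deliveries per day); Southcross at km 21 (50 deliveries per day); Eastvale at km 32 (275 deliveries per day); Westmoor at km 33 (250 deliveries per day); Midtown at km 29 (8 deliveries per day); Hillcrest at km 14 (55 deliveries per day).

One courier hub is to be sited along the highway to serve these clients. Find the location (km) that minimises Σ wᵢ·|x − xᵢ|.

x = 33

For a sum of weighted absolute distances on a line, the optimum is the weighted median (not the mean). Total weight W = 813; half-weight = 406.5.
Sort by position and accumulate weight:
  km 14 (Hillcrest, w=55) → cum 55
  km 21 (Southcross, w=50) → cum 105
  km 29 (Midtown, w=8) → cum 113
  km 32 (Eastvale, w=275) → cum 388
  km 33 (Westmoor, w=250) → cum 638  ≥ 406.5 → median here
  km 39 (Northgate, w=175) → cum 813
Optimal location: km 33.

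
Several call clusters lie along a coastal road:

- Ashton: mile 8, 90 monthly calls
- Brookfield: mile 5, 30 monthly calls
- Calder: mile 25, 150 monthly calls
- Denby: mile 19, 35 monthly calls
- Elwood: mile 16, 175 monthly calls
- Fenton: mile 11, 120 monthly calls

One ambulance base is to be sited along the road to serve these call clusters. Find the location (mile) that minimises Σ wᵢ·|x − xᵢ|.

x = 16

For a sum of weighted absolute distances on a line, the optimum is the weighted median (not the mean). Total weight W = 600; half-weight = 300.
Sort by position and accumulate weight:
  mile 5 (Brookfield, w=30) → cum 30
  mile 8 (Ashton, w=90) → cum 120
  mile 11 (Fenton, w=120) → cum 240
  mile 16 (Elwood, w=175) → cum 415  ≥ 300 → median here
  mile 19 (Denby, w=35) → cum 450
  mile 25 (Calder, w=150) → cum 600
Optimal location: mile 16.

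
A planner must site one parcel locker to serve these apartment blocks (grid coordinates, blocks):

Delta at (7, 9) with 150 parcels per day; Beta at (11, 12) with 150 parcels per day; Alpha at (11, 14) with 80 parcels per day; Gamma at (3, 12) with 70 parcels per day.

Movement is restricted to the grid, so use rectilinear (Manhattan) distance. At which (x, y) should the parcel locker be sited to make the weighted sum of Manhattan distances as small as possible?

Manhattan distance separates: Σwᵢ(|x−xᵢ|+|y−yᵢ|) = Σwᵢ|x−xᵢ| + Σwᵢ|y−yᵢ|, so x and y are optimised independently as 1-D weighted medians.
Total weight W = 450; half = 225.
x-coordinate, sorted with cumulative weight:
  x=3 (Gamma, w=70) cum 70
  x=7 (Delta, w=150) cum 220
  x=11 (Beta, w=150) cum 370  ← median
  x=11 (Alpha, w=80) cum 450
⇒ x* = 11
y-coordinate, sorted with cumulative weight:
  y=9 (Delta, w=150) cum 150
  y=12 (Beta, w=150) cum 300  ← median
  y=12 (Gamma, w=70) cum 370
  y=14 (Alpha, w=80) cum 450
⇒ y* = 12

(11, 12)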